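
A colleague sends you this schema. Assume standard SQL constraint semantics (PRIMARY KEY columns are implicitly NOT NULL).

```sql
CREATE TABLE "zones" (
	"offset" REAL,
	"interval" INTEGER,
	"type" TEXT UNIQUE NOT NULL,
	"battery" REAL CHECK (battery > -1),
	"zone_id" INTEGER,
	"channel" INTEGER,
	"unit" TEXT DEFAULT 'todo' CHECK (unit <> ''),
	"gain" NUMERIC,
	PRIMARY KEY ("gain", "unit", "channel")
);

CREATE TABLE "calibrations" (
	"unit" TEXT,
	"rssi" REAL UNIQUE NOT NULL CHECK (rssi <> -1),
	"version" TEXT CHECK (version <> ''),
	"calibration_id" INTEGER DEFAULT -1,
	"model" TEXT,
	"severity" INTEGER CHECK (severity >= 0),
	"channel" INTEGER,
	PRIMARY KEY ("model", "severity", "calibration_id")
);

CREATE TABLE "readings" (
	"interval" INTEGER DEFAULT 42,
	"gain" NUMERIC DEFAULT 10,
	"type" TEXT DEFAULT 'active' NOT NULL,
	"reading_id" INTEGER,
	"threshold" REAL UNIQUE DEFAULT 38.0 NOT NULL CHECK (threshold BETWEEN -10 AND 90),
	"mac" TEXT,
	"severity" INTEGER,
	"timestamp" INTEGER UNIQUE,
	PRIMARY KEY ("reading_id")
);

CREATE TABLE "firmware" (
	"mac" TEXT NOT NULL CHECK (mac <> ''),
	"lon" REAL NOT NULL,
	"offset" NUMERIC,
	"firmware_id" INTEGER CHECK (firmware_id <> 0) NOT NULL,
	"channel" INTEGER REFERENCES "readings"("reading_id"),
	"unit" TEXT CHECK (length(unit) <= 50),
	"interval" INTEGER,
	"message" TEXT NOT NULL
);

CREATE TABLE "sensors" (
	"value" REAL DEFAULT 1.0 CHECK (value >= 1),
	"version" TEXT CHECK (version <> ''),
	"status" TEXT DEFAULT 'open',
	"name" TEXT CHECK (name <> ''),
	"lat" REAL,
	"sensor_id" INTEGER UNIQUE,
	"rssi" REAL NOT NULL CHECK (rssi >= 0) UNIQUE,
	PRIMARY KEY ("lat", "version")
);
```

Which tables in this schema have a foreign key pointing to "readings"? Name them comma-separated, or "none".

- firmware.channel references readings(reading_id).

firmware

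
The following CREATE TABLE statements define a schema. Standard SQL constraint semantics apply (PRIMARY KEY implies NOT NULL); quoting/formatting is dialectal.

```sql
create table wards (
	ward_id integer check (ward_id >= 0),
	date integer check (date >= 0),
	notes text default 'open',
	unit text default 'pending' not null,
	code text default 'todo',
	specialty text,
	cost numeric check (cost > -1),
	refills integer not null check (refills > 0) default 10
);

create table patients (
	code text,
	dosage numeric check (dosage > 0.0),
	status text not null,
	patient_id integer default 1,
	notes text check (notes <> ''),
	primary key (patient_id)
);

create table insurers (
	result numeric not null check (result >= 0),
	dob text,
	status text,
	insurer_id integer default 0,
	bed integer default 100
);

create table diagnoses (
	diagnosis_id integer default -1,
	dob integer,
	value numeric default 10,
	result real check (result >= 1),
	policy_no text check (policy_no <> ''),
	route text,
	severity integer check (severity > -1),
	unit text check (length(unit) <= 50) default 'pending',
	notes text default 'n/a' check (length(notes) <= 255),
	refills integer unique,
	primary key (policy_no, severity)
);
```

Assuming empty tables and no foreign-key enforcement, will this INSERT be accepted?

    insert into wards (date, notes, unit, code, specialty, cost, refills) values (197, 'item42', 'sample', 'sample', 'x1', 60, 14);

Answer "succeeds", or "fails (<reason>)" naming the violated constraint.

succeeds

NOT NULL columns: refills is supplied; unit is supplied.
CHECK constraints: 197 satisfies (date >= 0); 60 satisfies (cost > -1); 14 satisfies (refills > 0).
No constraint is violated.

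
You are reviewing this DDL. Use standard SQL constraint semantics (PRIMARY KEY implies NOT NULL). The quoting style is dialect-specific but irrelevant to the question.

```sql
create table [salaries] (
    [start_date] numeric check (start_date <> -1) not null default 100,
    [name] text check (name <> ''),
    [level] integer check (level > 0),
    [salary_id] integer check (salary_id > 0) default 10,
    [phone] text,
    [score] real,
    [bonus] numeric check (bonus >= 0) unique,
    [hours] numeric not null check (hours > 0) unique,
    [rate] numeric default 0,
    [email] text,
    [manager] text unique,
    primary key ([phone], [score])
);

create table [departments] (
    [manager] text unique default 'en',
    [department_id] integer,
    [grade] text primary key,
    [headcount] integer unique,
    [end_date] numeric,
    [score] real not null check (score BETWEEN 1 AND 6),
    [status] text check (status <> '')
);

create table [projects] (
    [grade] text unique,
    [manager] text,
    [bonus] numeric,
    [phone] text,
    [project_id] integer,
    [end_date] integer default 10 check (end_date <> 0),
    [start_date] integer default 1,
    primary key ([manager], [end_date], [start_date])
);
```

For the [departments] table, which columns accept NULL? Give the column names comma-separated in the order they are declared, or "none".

- manager: UNIQUE does not imply NOT NULL → nullable.
- department_id: no NOT NULL constraint applies → nullable.
- grade: part of the PRIMARY KEY, which implies NOT NULL → not nullable.
- headcount: UNIQUE does not imply NOT NULL → nullable.
- end_date: no NOT NULL constraint applies → nullable.
- score: declared NOT NULL → not nullable.
- status: CHECK does not forbid NULL (a CHECK constraint passes when its expression is NULL) → nullable.

manager, department_id, headcount, end_date, status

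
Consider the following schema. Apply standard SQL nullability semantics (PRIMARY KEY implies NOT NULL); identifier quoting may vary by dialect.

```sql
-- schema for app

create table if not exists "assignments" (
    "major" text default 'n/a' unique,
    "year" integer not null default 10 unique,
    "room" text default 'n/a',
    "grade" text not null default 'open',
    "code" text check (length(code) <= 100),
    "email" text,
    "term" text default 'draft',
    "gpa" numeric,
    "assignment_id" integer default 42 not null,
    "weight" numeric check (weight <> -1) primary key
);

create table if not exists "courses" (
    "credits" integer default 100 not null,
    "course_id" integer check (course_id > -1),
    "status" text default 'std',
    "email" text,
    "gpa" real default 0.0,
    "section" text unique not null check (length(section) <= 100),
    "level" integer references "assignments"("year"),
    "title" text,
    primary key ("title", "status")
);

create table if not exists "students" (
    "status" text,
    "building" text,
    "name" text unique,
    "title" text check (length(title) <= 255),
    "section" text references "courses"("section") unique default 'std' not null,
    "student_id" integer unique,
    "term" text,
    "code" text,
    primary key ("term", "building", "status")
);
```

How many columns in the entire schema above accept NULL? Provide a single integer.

assignments: 6 nullable (major, room, code, email, term, gpa — PK (weight) and explicit NOT NULL columns excluded).
courses: 4 nullable (course_id, email, gpa, level — PK (title, status) and explicit NOT NULL columns excluded).
students: 4 nullable (name, title, student_id, code — PK (term, building, status) and explicit NOT NULL columns excluded).
Total: 6 + 4 + 4 = 14.

14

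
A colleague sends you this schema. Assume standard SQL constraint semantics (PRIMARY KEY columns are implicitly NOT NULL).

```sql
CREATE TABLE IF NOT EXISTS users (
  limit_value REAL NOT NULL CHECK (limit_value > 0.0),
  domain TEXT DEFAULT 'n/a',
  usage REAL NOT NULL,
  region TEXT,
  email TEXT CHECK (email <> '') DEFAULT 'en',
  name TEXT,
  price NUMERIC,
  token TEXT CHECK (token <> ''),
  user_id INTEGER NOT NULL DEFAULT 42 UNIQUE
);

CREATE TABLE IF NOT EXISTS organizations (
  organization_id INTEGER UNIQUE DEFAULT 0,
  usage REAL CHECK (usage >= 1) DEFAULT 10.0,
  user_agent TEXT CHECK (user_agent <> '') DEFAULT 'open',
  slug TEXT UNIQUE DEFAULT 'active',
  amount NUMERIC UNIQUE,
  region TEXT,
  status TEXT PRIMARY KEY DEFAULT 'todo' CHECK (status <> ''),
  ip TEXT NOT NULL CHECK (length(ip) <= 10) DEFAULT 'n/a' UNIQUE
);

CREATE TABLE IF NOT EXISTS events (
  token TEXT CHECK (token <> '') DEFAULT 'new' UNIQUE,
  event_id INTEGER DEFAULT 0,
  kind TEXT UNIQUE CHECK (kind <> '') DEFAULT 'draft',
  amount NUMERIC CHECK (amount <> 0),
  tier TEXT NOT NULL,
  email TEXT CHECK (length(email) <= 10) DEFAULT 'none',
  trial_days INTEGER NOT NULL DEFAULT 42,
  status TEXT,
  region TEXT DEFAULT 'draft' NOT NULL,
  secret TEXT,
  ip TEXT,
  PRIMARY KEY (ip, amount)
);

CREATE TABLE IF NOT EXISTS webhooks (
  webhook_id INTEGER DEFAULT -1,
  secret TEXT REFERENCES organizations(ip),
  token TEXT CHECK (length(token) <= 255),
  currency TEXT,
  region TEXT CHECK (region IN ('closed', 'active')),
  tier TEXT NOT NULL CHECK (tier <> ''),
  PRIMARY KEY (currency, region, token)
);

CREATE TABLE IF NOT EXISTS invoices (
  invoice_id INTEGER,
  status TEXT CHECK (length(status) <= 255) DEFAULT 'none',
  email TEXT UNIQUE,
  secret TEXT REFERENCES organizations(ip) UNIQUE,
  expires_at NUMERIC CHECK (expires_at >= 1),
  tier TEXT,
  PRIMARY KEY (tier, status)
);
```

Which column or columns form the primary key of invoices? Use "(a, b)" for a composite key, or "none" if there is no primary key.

A table-level PRIMARY KEY clause names 2 columns: tier, status.
This is a composite key — the combination is unique, not each column individually.

(tier, status)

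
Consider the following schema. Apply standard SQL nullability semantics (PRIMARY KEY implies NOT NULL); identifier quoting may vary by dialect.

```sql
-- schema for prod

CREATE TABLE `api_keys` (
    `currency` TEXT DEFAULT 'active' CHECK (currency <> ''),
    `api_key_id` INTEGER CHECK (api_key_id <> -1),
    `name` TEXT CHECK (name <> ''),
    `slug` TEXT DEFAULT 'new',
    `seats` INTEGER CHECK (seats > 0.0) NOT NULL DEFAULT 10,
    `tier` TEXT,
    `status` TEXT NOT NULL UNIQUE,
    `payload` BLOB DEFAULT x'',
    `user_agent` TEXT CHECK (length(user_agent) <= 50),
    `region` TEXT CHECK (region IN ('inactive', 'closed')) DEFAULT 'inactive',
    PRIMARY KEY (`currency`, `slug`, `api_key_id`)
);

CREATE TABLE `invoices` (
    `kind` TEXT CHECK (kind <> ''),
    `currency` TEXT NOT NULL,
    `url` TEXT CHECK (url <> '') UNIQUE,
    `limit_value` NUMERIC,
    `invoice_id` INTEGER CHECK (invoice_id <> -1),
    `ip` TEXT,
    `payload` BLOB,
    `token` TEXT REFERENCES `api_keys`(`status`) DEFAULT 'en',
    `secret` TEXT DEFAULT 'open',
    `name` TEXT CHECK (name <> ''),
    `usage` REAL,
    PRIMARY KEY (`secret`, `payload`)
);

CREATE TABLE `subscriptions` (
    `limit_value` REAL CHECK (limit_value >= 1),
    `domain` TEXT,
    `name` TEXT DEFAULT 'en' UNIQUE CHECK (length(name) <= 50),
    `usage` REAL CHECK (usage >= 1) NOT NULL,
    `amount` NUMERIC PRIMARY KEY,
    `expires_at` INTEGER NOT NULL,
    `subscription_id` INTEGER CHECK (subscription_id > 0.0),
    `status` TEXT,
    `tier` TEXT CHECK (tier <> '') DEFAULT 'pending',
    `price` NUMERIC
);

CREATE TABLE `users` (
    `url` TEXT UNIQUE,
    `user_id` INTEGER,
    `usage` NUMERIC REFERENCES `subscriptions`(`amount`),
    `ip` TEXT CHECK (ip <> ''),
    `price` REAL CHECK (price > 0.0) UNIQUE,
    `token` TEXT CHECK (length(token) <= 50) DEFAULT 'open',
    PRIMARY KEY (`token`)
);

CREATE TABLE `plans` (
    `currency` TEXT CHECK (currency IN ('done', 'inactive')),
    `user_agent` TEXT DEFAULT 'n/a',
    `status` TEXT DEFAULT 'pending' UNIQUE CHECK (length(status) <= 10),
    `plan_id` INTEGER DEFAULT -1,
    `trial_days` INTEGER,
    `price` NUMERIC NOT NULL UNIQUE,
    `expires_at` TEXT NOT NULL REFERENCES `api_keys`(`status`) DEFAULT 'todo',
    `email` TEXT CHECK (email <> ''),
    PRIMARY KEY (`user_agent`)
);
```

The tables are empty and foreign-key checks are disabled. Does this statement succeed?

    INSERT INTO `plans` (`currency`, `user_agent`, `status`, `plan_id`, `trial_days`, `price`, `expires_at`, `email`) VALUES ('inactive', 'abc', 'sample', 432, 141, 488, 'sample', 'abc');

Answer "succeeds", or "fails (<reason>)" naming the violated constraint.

succeeds

NOT NULL columns: expires_at is supplied; price is supplied; user_agent is supplied.
CHECK constraints: 'inactive' satisfies (currency IN ('done', 'inactive')); 'sample' satisfies (length(status) <= 10); 'abc' satisfies (email <> '').
No constraint is violated.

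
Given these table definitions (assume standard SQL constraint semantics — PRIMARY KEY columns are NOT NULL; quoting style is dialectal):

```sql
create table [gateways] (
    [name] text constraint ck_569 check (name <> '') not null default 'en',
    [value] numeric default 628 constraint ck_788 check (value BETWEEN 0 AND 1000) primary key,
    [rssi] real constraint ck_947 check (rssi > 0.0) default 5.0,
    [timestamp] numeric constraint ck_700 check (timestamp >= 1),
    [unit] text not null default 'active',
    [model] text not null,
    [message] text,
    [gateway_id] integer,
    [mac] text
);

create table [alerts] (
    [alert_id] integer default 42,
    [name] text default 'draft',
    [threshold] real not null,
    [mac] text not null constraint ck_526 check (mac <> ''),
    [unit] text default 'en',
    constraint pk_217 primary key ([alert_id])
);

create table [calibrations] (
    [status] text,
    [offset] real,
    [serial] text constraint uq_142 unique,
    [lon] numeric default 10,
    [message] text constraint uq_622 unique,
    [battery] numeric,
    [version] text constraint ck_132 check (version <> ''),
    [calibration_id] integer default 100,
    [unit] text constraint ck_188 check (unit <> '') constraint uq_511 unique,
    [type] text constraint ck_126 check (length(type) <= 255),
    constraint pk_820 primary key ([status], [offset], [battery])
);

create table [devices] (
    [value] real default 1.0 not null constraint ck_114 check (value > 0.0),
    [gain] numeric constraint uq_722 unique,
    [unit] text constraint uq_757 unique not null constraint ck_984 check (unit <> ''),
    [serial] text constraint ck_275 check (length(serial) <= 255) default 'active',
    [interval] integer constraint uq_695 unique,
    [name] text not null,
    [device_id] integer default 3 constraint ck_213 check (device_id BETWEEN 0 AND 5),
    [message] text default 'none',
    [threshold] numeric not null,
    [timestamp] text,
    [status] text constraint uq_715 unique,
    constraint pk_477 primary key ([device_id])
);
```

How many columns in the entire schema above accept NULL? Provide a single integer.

gateways: 5 nullable (rssi, timestamp, message, gateway_id, mac — PK (value) and explicit NOT NULL columns excluded).
alerts: 2 nullable (name, unit — PK (alert_id) and explicit NOT NULL columns excluded).
calibrations: 7 nullable (serial, lon, message, version, calibration_id, unit, type — PK (status, offset, battery) and explicit NOT NULL columns excluded).
devices: 6 nullable (gain, serial, interval, message, timestamp, status — PK (device_id) and explicit NOT NULL columns excluded).
Total: 5 + 2 + 7 + 6 = 20.

20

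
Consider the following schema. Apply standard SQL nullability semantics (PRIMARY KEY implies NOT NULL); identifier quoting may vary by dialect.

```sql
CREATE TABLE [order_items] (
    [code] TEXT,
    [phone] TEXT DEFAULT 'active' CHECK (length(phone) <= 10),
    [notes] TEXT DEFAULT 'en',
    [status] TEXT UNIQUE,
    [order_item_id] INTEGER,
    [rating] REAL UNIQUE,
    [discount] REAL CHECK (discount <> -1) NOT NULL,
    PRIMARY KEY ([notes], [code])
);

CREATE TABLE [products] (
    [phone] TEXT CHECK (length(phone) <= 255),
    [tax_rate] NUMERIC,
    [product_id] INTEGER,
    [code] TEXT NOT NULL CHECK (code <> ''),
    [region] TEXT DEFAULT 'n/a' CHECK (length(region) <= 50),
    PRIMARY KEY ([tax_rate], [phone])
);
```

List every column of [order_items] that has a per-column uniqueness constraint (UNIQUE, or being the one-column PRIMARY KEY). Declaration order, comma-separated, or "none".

status, rating

- code: part of a composite PRIMARY KEY — only the tuple is unique, not this column on its own.
- phone: no UNIQUE or single-column PK constraint.
- notes: part of a composite PRIMARY KEY — only the tuple is unique, not this column on its own.
- status: declared UNIQUE → unique.
- order_item_id: no UNIQUE or single-column PK constraint.
- rating: declared UNIQUE → unique.
- discount: no UNIQUE or single-column PK constraint.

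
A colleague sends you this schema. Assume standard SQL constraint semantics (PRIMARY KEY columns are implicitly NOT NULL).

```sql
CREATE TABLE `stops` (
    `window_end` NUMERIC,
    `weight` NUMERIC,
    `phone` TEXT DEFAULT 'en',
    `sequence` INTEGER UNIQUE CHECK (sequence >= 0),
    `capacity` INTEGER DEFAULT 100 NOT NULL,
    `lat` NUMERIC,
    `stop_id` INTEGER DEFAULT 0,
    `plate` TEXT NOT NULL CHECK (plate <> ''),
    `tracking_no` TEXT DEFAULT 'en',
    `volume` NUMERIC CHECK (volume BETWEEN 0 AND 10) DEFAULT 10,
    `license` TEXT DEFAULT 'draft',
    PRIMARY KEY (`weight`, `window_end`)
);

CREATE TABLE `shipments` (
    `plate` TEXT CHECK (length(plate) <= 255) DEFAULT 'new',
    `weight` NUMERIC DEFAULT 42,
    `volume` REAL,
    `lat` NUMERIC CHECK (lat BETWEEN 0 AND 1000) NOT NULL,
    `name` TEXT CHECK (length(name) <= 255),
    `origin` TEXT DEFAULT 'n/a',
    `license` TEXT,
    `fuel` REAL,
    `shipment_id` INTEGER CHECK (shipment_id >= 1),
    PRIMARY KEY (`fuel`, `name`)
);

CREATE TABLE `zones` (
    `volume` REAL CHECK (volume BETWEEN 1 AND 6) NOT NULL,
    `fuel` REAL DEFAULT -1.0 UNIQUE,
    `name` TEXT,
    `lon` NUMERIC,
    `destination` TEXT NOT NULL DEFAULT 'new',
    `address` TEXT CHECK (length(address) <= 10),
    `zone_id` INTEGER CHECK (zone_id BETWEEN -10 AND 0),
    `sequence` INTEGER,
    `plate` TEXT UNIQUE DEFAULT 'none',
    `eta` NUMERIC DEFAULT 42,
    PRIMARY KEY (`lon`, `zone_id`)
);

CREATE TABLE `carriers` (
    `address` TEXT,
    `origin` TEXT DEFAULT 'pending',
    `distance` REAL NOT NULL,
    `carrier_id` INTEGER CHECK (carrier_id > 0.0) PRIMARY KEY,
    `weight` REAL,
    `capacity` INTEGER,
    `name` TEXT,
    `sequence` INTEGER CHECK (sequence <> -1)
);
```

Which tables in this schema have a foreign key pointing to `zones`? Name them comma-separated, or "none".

none

No REFERENCES clause anywhere in the schema names zones.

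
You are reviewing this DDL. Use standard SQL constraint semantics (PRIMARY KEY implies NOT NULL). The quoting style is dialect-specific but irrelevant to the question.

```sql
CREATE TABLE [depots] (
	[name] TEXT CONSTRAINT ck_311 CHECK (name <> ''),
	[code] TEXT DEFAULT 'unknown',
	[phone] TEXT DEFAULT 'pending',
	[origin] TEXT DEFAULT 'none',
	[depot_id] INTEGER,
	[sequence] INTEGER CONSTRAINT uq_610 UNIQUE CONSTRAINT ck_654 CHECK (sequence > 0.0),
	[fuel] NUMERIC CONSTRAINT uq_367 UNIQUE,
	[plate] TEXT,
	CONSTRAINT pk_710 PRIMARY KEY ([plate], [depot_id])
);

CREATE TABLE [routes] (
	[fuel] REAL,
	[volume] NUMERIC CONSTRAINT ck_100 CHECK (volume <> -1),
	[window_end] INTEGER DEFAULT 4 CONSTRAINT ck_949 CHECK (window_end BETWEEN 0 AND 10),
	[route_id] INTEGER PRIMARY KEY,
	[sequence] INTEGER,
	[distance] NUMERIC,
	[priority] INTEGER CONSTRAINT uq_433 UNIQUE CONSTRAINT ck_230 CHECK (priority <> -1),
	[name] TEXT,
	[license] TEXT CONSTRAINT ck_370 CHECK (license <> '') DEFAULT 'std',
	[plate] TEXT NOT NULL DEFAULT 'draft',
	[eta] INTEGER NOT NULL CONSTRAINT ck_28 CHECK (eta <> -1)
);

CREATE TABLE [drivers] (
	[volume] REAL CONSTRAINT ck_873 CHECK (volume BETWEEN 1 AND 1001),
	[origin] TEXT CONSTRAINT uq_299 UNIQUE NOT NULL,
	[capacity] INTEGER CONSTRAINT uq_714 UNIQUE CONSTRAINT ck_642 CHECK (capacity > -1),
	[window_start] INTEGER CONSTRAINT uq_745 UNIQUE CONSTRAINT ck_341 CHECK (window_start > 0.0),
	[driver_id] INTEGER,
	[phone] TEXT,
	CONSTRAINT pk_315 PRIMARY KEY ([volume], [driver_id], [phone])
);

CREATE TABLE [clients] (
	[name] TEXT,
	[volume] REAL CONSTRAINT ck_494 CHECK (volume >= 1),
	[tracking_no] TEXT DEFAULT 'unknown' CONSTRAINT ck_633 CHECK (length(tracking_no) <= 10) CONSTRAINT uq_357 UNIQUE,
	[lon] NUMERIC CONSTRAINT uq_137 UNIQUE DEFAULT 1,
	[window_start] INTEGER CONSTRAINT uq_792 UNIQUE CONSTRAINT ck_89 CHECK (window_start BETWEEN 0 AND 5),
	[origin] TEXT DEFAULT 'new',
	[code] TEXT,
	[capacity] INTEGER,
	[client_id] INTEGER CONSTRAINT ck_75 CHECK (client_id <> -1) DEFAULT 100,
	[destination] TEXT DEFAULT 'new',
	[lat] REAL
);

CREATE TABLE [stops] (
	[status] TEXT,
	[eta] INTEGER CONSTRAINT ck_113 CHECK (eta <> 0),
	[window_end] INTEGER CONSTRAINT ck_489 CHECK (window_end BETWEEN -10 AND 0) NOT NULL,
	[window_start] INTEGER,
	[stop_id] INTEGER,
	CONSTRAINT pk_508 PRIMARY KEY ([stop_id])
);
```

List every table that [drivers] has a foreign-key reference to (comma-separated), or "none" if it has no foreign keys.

none

No column in drivers has a REFERENCES clause.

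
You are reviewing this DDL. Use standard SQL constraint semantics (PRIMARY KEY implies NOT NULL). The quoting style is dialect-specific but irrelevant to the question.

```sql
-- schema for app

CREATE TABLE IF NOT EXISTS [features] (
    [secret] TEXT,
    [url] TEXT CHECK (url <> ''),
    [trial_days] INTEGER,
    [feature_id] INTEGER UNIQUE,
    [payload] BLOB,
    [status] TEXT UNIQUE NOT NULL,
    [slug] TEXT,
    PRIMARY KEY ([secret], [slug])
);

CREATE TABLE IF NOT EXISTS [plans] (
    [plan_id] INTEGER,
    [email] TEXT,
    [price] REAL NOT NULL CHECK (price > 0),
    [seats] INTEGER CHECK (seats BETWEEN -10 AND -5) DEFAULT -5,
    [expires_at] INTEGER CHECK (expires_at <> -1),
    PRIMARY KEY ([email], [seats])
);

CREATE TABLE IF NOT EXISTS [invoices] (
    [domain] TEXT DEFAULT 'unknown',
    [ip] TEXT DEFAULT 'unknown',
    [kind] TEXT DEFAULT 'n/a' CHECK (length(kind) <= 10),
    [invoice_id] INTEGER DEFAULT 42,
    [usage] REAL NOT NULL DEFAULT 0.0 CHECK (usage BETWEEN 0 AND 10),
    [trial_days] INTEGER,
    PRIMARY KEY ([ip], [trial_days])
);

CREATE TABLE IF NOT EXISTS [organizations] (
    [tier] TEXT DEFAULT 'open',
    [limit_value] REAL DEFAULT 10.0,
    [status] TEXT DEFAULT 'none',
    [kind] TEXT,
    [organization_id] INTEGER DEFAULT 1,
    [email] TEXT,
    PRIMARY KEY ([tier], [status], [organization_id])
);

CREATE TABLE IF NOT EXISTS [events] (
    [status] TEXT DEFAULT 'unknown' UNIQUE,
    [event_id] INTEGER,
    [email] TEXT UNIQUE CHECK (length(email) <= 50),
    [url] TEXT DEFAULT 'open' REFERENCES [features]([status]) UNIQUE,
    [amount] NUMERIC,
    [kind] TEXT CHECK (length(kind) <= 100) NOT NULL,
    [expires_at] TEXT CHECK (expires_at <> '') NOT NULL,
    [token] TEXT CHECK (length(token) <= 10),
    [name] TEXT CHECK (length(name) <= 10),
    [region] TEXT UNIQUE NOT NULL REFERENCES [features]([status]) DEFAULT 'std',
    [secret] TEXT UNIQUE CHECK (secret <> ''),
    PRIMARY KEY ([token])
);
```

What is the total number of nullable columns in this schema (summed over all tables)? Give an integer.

features: 4 nullable (url, trial_days, feature_id, payload — PK (secret, slug) and explicit NOT NULL columns excluded).
plans: 2 nullable (plan_id, expires_at — PK (email, seats) and explicit NOT NULL columns excluded).
invoices: 3 nullable (domain, kind, invoice_id — PK (ip, trial_days) and explicit NOT NULL columns excluded).
organizations: 3 nullable (limit_value, kind, email — PK (tier, status, organization_id) and explicit NOT NULL columns excluded).
events: 7 nullable (status, event_id, email, url, amount, name, secret — PK (token) and explicit NOT NULL columns excluded).
Total: 4 + 2 + 3 + 3 + 7 = 19.

19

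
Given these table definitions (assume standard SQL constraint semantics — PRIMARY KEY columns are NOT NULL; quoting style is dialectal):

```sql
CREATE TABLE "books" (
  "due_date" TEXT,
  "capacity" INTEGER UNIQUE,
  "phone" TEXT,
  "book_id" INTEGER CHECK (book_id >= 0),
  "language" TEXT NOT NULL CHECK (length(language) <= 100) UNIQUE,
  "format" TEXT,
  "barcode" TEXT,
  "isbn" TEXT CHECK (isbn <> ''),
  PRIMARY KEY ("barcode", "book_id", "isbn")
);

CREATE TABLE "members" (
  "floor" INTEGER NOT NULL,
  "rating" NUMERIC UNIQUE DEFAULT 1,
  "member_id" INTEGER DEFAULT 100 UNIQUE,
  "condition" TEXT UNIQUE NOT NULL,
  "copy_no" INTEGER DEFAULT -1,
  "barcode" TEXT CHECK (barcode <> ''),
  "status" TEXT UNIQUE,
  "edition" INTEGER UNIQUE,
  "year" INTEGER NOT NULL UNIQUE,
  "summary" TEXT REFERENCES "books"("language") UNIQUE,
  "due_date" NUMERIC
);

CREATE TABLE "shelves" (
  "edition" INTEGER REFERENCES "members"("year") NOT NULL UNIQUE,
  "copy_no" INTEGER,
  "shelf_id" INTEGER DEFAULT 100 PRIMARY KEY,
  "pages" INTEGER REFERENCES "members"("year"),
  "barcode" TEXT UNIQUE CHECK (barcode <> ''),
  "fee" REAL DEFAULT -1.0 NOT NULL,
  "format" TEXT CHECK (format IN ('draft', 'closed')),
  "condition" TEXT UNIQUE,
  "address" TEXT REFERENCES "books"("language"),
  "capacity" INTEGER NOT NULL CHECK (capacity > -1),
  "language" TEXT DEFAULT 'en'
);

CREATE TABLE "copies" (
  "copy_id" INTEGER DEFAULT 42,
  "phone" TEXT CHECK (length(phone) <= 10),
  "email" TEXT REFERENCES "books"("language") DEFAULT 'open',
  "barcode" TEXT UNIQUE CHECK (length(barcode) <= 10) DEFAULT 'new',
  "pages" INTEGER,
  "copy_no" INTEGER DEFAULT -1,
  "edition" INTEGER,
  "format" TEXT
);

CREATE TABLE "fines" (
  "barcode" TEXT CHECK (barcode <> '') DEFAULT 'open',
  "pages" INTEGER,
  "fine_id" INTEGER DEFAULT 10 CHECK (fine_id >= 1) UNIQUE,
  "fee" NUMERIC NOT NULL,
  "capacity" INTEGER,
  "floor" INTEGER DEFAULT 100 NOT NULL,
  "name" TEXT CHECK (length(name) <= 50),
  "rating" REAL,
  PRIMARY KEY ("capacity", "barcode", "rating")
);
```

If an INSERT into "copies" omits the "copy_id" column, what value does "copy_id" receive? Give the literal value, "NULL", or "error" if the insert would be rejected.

42

copy_id has an explicit DEFAULT 42.
When the column is omitted from an INSERT, that default is used.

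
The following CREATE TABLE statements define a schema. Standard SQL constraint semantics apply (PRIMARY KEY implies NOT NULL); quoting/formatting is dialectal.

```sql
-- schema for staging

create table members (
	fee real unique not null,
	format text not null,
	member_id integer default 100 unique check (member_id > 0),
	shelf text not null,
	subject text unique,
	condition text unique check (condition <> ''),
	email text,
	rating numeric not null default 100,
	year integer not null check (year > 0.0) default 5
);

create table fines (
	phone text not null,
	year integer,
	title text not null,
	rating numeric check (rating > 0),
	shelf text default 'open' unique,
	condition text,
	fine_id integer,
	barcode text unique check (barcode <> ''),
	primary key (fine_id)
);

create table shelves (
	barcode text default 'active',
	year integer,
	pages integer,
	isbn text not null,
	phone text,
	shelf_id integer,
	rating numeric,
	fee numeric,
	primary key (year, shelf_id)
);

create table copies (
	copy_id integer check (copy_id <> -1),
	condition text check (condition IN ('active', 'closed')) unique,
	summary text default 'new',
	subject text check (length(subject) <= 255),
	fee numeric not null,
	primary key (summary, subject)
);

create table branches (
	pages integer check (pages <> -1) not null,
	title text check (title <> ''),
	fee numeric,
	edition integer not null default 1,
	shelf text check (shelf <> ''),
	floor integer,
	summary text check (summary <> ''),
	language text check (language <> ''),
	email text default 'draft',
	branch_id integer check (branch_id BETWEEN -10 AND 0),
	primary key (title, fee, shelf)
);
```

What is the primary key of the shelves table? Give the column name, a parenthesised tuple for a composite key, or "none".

(year, shelf_id)

A table-level PRIMARY KEY clause names 2 columns: year, shelf_id.
This is a composite key — the combination is unique, not each column individually.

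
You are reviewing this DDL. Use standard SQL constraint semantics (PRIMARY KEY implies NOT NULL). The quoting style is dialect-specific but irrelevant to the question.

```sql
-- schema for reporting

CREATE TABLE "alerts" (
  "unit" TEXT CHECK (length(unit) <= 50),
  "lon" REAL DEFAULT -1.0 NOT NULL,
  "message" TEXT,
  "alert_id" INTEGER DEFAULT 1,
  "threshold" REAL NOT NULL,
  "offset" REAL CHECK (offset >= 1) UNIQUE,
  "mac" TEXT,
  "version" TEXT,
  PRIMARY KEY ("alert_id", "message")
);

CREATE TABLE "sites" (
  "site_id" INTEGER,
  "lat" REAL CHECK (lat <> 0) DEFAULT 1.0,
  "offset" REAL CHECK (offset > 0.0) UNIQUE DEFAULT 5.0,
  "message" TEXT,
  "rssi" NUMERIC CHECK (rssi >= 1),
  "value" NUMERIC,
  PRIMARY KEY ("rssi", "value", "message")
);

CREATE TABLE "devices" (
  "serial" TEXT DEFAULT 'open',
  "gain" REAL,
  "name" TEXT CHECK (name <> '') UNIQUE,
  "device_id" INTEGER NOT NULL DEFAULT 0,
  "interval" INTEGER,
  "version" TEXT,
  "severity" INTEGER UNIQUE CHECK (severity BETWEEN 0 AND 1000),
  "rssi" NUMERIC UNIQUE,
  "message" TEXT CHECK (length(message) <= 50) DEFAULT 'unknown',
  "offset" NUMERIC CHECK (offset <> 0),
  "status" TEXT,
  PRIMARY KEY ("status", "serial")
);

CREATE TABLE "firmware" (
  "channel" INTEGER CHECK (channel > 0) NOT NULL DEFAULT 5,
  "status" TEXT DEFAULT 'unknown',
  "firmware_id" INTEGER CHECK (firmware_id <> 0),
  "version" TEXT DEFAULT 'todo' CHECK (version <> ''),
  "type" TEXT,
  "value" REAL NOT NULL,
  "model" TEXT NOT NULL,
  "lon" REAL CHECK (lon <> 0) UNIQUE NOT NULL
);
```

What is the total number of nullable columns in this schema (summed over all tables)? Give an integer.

alerts: 4 nullable (unit, offset, mac, version — PK (alert_id, message) and explicit NOT NULL columns excluded).
sites: 3 nullable (site_id, lat, offset — PK (rssi, value, message) and explicit NOT NULL columns excluded).
devices: 8 nullable (gain, name, interval, version, severity, rssi, message, offset — PK (status, serial) and explicit NOT NULL columns excluded).
firmware: 4 nullable (status, firmware_id, version, type — PK none and explicit NOT NULL columns excluded).
Total: 4 + 3 + 8 + 4 = 19.

19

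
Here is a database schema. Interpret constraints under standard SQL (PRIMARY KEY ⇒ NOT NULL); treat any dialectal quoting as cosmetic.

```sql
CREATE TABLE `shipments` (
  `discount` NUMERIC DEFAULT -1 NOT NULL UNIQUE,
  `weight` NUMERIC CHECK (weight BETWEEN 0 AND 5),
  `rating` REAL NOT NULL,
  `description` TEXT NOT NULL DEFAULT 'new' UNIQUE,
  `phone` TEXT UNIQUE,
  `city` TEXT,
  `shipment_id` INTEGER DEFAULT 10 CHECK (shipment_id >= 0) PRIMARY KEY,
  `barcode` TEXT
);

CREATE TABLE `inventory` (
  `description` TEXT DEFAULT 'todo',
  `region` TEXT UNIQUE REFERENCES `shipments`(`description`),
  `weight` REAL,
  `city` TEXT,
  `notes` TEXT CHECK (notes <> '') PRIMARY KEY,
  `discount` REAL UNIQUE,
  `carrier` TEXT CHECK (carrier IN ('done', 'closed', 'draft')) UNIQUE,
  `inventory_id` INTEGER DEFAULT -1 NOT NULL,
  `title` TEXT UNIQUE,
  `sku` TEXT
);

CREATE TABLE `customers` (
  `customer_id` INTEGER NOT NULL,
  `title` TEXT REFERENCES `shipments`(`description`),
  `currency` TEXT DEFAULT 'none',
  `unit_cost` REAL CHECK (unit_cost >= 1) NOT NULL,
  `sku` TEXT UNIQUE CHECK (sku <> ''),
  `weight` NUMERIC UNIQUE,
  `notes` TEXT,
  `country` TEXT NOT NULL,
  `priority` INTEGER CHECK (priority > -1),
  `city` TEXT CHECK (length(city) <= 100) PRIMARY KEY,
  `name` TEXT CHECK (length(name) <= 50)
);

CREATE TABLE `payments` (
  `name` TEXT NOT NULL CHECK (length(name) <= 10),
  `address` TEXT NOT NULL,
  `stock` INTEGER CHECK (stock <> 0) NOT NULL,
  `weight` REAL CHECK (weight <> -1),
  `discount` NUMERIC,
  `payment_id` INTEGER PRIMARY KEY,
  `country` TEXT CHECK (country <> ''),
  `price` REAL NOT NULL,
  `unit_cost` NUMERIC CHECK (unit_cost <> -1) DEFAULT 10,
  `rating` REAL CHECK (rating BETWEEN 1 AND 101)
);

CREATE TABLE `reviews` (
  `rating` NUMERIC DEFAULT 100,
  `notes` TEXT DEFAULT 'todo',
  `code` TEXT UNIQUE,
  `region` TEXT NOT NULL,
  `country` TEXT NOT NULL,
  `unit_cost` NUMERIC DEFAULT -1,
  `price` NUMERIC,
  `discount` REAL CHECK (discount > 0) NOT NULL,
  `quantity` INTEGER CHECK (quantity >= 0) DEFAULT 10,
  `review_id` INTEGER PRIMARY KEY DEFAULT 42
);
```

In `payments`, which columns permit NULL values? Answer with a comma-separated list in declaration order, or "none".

weight, discount, country, unit_cost, rating

- name: declared NOT NULL → not nullable.
- address: declared NOT NULL → not nullable.
- stock: declared NOT NULL → not nullable.
- weight: CHECK does not forbid NULL (a CHECK constraint passes when its expression is NULL) → nullable.
- discount: no NOT NULL constraint applies → nullable.
- payment_id: part of the PRIMARY KEY, which implies NOT NULL → not nullable.
- country: CHECK does not forbid NULL (a CHECK constraint passes when its expression is NULL) → nullable.
- price: declared NOT NULL → not nullable.
- unit_cost: CHECK does not forbid NULL (a CHECK constraint passes when its expression is NULL) → nullable.
- rating: CHECK does not forbid NULL (a CHECK constraint passes when its expression is NULL) → nullable.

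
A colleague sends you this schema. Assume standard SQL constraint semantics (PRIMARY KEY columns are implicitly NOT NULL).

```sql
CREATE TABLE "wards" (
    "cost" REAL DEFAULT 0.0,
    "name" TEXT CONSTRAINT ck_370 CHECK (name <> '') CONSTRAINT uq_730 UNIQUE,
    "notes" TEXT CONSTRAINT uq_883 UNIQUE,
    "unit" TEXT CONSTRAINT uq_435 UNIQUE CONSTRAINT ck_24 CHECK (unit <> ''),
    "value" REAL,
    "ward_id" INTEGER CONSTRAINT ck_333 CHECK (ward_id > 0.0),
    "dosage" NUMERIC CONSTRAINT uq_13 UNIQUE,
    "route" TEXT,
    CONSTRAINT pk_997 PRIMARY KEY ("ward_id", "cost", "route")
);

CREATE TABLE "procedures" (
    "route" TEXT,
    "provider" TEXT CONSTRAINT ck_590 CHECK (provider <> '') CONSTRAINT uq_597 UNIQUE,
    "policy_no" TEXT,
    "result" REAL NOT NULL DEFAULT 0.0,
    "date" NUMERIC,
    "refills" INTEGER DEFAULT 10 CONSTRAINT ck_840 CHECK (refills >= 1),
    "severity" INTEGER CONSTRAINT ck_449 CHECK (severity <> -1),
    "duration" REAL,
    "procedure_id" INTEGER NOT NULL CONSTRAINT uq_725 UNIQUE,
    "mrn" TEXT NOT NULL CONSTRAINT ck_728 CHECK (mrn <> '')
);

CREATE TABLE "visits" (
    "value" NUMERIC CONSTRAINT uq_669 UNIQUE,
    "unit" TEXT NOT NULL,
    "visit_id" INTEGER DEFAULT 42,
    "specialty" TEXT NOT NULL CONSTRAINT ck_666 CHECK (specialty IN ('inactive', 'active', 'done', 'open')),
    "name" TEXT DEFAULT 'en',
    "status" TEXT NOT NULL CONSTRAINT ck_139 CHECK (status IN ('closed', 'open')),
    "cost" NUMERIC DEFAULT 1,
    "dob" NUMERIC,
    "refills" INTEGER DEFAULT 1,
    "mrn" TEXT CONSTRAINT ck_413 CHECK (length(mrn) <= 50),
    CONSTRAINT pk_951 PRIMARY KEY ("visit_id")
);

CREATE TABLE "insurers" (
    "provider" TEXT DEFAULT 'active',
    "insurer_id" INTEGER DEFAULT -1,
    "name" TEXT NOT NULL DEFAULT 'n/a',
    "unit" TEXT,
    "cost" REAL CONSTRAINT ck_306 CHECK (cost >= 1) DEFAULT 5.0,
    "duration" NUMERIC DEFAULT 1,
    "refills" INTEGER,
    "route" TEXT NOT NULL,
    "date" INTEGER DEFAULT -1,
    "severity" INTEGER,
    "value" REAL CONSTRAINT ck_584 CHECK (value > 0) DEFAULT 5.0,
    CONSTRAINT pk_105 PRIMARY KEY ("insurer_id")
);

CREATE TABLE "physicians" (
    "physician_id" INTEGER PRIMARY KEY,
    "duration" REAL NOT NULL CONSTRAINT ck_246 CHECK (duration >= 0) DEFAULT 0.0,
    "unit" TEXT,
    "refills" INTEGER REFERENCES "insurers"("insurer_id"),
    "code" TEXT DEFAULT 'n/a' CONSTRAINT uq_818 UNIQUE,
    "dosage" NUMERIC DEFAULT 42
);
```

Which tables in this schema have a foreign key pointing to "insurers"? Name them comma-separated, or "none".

- physicians.refills references insurers(insurer_id).

physicians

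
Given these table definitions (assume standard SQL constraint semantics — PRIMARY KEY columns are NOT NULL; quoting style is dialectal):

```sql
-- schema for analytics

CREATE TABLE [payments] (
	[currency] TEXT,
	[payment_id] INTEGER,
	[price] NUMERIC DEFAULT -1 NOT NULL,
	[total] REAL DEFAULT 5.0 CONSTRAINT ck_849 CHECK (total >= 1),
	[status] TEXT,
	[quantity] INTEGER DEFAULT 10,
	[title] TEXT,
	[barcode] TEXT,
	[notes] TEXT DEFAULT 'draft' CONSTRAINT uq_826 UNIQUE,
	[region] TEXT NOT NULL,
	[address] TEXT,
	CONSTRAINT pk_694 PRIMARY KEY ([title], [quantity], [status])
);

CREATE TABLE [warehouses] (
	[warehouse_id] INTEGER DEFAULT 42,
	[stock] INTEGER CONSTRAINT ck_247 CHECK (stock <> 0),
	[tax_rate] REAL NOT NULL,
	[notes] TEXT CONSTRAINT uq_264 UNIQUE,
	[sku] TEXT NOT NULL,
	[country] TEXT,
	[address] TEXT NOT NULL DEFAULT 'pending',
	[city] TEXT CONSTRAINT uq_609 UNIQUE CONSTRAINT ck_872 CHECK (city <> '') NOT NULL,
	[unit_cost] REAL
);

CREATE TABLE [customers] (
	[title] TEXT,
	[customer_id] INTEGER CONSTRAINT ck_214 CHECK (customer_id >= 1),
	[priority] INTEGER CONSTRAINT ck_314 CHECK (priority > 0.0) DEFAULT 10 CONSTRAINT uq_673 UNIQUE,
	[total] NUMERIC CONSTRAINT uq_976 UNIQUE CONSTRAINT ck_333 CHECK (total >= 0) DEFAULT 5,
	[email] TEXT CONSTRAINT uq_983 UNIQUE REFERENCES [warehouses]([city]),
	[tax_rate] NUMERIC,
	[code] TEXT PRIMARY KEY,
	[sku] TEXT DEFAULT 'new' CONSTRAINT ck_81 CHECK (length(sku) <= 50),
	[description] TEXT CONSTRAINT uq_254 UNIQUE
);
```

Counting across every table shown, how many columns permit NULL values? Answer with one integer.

payments: 6 nullable (currency, payment_id, total, barcode, notes, address — PK (title, quantity, status) and explicit NOT NULL columns excluded).
warehouses: 5 nullable (warehouse_id, stock, notes, country, unit_cost — PK none and explicit NOT NULL columns excluded).
customers: 8 nullable (title, customer_id, priority, total, email, tax_rate, sku, description — PK (code) and explicit NOT NULL columns excluded).
Total: 6 + 5 + 8 = 19.

19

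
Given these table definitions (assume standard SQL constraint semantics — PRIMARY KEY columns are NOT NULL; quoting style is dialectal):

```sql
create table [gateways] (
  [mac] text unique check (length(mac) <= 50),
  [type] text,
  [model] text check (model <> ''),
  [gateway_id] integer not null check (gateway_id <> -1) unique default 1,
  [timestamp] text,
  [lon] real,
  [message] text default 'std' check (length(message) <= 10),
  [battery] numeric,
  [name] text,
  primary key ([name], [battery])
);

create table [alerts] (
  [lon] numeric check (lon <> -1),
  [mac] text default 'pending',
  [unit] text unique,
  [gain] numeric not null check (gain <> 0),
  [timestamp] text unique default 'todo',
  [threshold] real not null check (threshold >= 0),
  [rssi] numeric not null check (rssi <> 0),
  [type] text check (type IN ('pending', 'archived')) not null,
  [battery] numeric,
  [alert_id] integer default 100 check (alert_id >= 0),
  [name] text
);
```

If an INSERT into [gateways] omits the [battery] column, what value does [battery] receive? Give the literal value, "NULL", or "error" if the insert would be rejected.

battery has no DEFAULT clause.
Omitting it would insert NULL, but it is part of the PRIMARY KEY, so the INSERT fails.

error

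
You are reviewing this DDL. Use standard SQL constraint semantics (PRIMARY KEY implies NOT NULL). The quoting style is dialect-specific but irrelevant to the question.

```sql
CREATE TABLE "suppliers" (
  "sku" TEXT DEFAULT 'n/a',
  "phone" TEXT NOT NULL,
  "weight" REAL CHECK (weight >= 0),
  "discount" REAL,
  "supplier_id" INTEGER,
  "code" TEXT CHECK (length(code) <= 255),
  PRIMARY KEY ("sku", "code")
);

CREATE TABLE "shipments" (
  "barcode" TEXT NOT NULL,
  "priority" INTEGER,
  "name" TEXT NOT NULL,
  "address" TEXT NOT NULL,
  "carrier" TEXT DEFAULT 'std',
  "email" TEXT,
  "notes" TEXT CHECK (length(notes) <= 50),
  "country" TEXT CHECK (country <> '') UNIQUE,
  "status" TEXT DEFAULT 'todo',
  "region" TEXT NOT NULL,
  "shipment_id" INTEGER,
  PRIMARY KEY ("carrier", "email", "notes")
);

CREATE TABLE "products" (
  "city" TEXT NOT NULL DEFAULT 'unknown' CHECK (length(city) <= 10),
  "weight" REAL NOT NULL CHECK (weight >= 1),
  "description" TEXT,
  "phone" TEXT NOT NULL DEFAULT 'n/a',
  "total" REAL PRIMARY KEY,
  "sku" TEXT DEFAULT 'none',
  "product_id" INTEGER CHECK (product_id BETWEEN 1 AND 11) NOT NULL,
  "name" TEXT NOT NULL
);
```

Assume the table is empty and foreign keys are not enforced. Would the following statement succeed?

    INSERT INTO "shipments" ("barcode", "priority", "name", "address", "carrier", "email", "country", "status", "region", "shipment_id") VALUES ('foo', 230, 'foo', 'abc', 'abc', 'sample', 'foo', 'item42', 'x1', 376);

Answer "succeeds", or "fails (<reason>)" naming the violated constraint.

notes is omitted from the column list and has no DEFAULT, so it would receive NULL.
But notes is part of the PRIMARY KEY (implied NOT NULL).

fails (NOT NULL on notes)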